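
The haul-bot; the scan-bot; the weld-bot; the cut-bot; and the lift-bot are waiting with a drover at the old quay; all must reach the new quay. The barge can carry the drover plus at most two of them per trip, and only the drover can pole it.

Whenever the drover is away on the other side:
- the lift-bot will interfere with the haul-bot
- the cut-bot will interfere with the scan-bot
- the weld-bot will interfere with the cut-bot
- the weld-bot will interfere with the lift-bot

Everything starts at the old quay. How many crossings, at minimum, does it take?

7

Counting alone: the drover can take at most 2 across per trip to the new quay, so moving all 5 needs at least 3 loaded trips out, with a return between consecutive ones — at least 5 crossings.
The safety rule pushes this higher. Following every safe sequence of crossings, the most of the 5 that can be at the new quay as the barge arrives there on crossing 5 is 4 — never all 5.
So no plan with fewer than 7 crossings exists, and this one achieves 7:
1. Drover goes to the new quay with the cut-bot and the lift-bot.
2. Drover goes back to the old quay alone.
3. Drover goes to the new quay with the haul-bot.
4. Drover goes back to the old quay with the lift-bot.
5. Drover goes to the new quay with the scan-bot and the weld-bot.
6. Drover goes back to the old quay with the cut-bot.
7. Drover goes to the new quay with the cut-bot and the lift-bot.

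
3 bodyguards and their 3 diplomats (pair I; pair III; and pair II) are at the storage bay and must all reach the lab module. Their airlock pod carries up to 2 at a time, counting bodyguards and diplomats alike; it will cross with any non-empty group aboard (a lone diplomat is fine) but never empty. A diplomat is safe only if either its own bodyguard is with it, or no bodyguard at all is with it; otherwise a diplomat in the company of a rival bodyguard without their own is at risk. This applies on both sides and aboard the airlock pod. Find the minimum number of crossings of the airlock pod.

Counting alone: each trip to the lab module takes at most 2 across and each return brings at least 1 back, so after t trips out (and t−1 returns) at most 2t − (t−1) of the 6 are across; that first reaches 6 at t = 5, so at least 9 crossings are needed.
The safety rule pushes this higher. Following every safe sequence of crossings, the most of the 6 that can be at the lab module as the airlock pod arrives there on crossing 9 is 5 — never all 6.
So no plan with fewer than 11 crossings exists, and this one achieves 11:
1. bodyguard I and diplomat I cross → the lab module.
2. bodyguard I crosses ← the storage bay.
3. diplomat II and diplomat III cross → the lab module.
4. diplomat I crosses ← the storage bay.
5. bodyguard II and bodyguard III cross → the lab module.
6. bodyguard III and diplomat III cross ← the storage bay.
7. bodyguard I and bodyguard III cross → the lab module.
8. diplomat II crosses ← the storage bay.
9. diplomat I and diplomat III cross → the lab module.
10. bodyguard II crosses ← the storage bay.
11. bodyguard II and diplomat II cross → the lab module.

11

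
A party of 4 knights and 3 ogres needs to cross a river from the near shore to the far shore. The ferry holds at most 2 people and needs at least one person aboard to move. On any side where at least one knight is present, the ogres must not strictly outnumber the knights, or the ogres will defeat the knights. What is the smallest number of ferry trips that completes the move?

Counting alone: each trip to the far shore takes at most 2 across and each return brings at least 1 back, so after t trips out (and t−1 returns) at most 2t − (t−1) of the 7 are across; that first reaches 7 at t = 6, so at least 11 crossings are needed.
The plan below uses exactly 11 crossings, so it is optimal:
1. 2 ogres → the far shore.  (the near shore: 4K 1O; the far shore: 0K 2O)
2. 1 ogre ← the near shore.  (the near shore: 4K 2O; the far shore: 0K 1O)
3. 2 ogres → the far shore.  (the near shore: 4K 0O; the far shore: 0K 3O)
4. 1 ogre ← the near shore.  (the near shore: 4K 1O; the far shore: 0K 2O)
5. 2 knights → the far shore.  (the near shore: 2K 1O; the far shore: 2K 2O)
6. 1 ogre ← the near shore.  (the near shore: 2K 2O; the far shore: 2K 1O)
7. 1 knight and 1 ogre → the far shore.  (the near shore: 1K 1O; the far shore: 3K 2O)
8. 1 knight ← the near shore.  (the near shore: 2K 1O; the far shore: 2K 2O)
9. 1 knight and 1 ogre → the far shore.  (the near shore: 1K 0O; the far shore: 3K 3O)
10. 1 ogre ← the near shore.  (the near shore: 1K 1O; the far shore: 3K 2O)
11. 1 knight and 1 ogre → the far shore.  (the near shore: 0K 0O; the far shore: 4K 3O)

11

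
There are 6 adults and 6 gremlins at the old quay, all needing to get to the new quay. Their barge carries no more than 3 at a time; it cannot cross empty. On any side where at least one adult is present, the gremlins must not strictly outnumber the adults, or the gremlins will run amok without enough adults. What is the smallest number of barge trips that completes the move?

impossible

Following every safe sequence of crossings from the start, the most of the 12 that can be at the new quay as the barge arrives there on crossings 1, 3, 5 is 3, 5, 6 respectively; the best ever achieved is 6 of 12.
From crossing 7 on, no configuration arises that was not already reachable earlier: only 17 distinct safe configurations (who is on which side, and where the barge is) can ever be reached, none of them has everyone across, and every continuation just revisits them. They are: 0 adults + 0 gremlins across (barge back at the start); 0 adults + 1 gremlin across (barge there); 0 adults + 1 gremlin across (barge back at the start); 0 adults + 2 gremlins across (barge there); 0 adults + 2 gremlins across (barge back at the start); 0 adults + 3 gremlins across (barge there); 0 adults + 3 gremlins across (barge back at the start); 0 adults + 4 gremlins across (barge there); 0 adults + 4 gremlins across (barge back at the start); 0 adults + 5 gremlins across (barge there); 0 adults + 5 gremlins across (barge back at the start); 0 adults + 6 gremlins across (barge there); 1 adult + 1 gremlin across (barge there); 1 adult + 1 gremlin across (barge back at the start); 2 adults + 2 gremlins across (barge there); 2 adults + 2 gremlins across (barge back at the start); 3 adults + 3 gremlins across (barge there). So no valid plan exists.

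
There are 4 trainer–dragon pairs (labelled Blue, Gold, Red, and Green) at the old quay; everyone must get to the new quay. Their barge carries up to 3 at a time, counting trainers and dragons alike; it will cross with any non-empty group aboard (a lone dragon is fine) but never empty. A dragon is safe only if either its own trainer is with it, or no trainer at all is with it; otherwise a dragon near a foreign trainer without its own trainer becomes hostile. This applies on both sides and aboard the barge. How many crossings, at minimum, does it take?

9

Counting alone: each trip to the new quay takes at most 3 across and each return brings at least 1 back, so after t trips out (and t−1 returns) at most 3t − (t−1) of the 8 are across; that first reaches 8 at t = 4, so at least 7 crossings are needed.
The safety rule pushes this higher. Following every safe sequence of crossings, the most of the 8 that can be at the new quay as the barge arrives there on crossing 7 is 7 — never all 8.
So no plan with fewer than 9 crossings exists, and this one achieves 9:
1. dragon Blue and trainer Blue cross → the new quay.
2. trainer Blue crosses ← the old quay.
3. dragon Gold, trainer Blue, and trainer Gold cross → the new quay.
4. dragon Blue and trainer Blue cross ← the old quay.
5. trainer Blue, trainer Green, and trainer Red cross → the new quay.
6. dragon Gold crosses ← the old quay.
7. dragon Blue and dragon Gold cross → the new quay.
8. dragon Blue crosses ← the old quay.
9. dragon Blue, dragon Green, and dragon Red cross → the new quay.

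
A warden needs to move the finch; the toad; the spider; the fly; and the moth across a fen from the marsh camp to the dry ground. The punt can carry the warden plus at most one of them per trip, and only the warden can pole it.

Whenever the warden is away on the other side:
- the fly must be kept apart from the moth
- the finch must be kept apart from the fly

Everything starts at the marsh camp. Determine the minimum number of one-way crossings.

11

Counting alone: the warden can take at most 1 across per trip to the dry ground, so moving all 5 needs at least 5 loaded trips out, with a return between consecutive ones — at least 9 crossings.
The safety rule pushes this higher. Following every safe sequence of crossings, the most of the 5 that can be at the dry ground as the punt arrives there on crossing 9 is 4 — never all 5.
So no plan with fewer than 11 crossings exists, and this one achieves 11:
1. Warden goes to the dry ground with the fly.  [the marsh camp: the finch, the moth, the spider, the toad | the dry ground: the fly]
2. Warden goes back to the marsh camp alone.  [the marsh camp: the finch, the moth, the spider, the toad | the dry ground: the fly]
3. Warden goes to the dry ground with the finch.  [the marsh camp: the moth, the spider, the toad | the dry ground: the finch, the fly]
4. Warden goes back to the marsh camp with the fly.  [the marsh camp: the fly, the moth, the spider, the toad | the dry ground: the finch]
5. Warden goes to the dry ground with the moth.  [the marsh camp: the fly, the spider, the toad | the dry ground: the finch, the moth]
6. Warden goes back to the marsh camp alone.  [the marsh camp: the fly, the spider, the toad | the dry ground: the finch, the moth]
7. Warden goes to the dry ground with the toad.  [the marsh camp: the fly, the spider | the dry ground: the finch, the moth, the toad]
8. Warden goes back to the marsh camp alone.  [the marsh camp: the fly, the spider | the dry ground: the finch, the moth, the toad]
9. Warden goes to the dry ground with the spider.  [the marsh camp: the fly | the dry ground: the finch, the moth, the spider, the toad]
10. Warden goes back to the marsh camp alone.  [the marsh camp: the fly | the dry ground: the finch, the moth, the spider, the toad]
11. Warden goes to the dry ground with the fly.  [the marsh camp: — | the dry ground: the finch, the fly, the moth, the spider, the toad]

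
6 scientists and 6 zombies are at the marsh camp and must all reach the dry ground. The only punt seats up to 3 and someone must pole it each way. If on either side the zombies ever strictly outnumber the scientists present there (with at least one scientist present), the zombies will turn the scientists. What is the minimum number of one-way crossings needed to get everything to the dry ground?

Following every safe sequence of crossings from the start, the most of the 12 that can be at the dry ground as the punt arrives there on crossings 1, 3, 5 is 3, 5, 6 respectively; the best ever achieved is 6 of 12.
From crossing 7 on, no configuration arises that was not already reachable earlier: only 17 distinct safe configurations (who is on which side, and where the punt is) can ever be reached, none of them has everyone across, and every continuation just revisits them. They are: 0 scientists + 0 zombies across (punt back at the start); 0 scientists + 1 zombie across (punt there); 0 scientists + 1 zombie across (punt back at the start); 0 scientists + 2 zombies across (punt there); 0 scientists + 2 zombies across (punt back at the start); 0 scientists + 3 zombies across (punt there); 0 scientists + 3 zombies across (punt back at the start); 0 scientists + 4 zombies across (punt there); 0 scientists + 4 zombies across (punt back at the start); 0 scientists + 5 zombies across (punt there); 0 scientists + 5 zombies across (punt back at the start); 0 scientists + 6 zombies across (punt there); 1 scientist + 1 zombie across (punt there); 1 scientist + 1 zombie across (punt back at the start); 2 scientists + 2 zombies across (punt there); 2 scientists + 2 zombies across (punt back at the start); 3 scientists + 3 zombies across (punt there). So no valid plan exists.

impossible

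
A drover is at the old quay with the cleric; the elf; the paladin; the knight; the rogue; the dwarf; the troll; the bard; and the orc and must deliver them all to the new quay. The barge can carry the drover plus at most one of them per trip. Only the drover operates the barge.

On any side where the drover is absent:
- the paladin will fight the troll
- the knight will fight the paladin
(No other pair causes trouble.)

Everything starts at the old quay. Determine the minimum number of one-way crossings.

Counting alone: the drover can take at most 1 across per trip to the new quay, so moving all 9 needs at least 9 loaded trips out, with a return between consecutive ones — at least 17 crossings.
The safety rule pushes this higher. Following every safe sequence of crossings, the most of the 9 that can be at the new quay as the barge arrives there on crossing 17 is 8 — never all 9.
So no plan with fewer than 19 crossings exists, and this one achieves 19:
1. Drover goes to the new quay with the paladin.  [the old quay: the bard, the cleric, the dwarf, the elf, the knight, the orc, the rogue, the troll | the new quay: the paladin]
2. Drover goes back to the old quay alone.  [the old quay: the bard, the cleric, the dwarf, the elf, the knight, the orc, the rogue, the troll | the new quay: the paladin]
3. Drover goes to the new quay with the cleric.  [the old quay: the bard, the dwarf, the elf, the knight, the orc, the rogue, the troll | the new quay: the cleric, the paladin]
4. Drover goes back to the old quay alone.  [the old quay: the bard, the dwarf, the elf, the knight, the orc, the rogue, the troll | the new quay: the cleric, the paladin]
5. Drover goes to the new quay with the elf.  [the old quay: the bard, the dwarf, the knight, the orc, the rogue, the troll | the new quay: the cleric, the elf, the paladin]
6. Drover goes back to the old quay alone.  [the old quay: the bard, the dwarf, the knight, the orc, the rogue, the troll | the new quay: the cleric, the elf, the paladin]
7. Drover goes to the new quay with the knight.  [the old quay: the bard, the dwarf, the orc, the rogue, the troll | the new quay: the cleric, the elf, the knight, the paladin]
8. Drover goes back to the old quay with the paladin.  [the old quay: the bard, the dwarf, the orc, the paladin, the rogue, the troll | the new quay: the cleric, the elf, the knight]
9. Drover goes to the new quay with the troll.  [the old quay: the bard, the dwarf, the orc, the paladin, the rogue | the new quay: the cleric, the elf, the knight, the troll]
10. Drover goes back to the old quay alone.  [the old quay: the bard, the dwarf, the orc, the paladin, the rogue | the new quay: the cleric, the elf, the knight, the troll]
11. Drover goes to the new quay with the rogue.  [the old quay: the bard, the dwarf, the orc, the paladin | the new quay: the cleric, the elf, the knight, the rogue, the troll]
12. Drover goes back to the old quay alone.  [the old quay: the bard, the dwarf, the orc, the paladin | the new quay: the cleric, the elf, the knight, the rogue, the troll]
13. Drover goes to the new quay with the dwarf.  [the old quay: the bard, the orc, the paladin | the new quay: the cleric, the dwarf, the elf, the knight, the rogue, the troll]
14. Drover goes back to the old quay alone.  [the old quay: the bard, the orc, the paladin | the new quay: the cleric, the dwarf, the elf, the knight, the rogue, the troll]
15. Drover goes to the new quay with the bard.  [the old quay: the orc, the paladin | the new quay: the bard, the cleric, the dwarf, the elf, the knight, the rogue, the troll]
16. Drover goes back to the old quay alone.  [the old quay: the orc, the paladin | the new quay: the bard, the cleric, the dwarf, the elf, the knight, the rogue, the troll]
17. Drover goes to the new quay with the orc.  [the old quay: the paladin | the new quay: the bard, the cleric, the dwarf, the elf, the knight, the orc, the rogue, the troll]
18. Drover goes back to the old quay alone.  [the old quay: the paladin | the new quay: the bard, the cleric, the dwarf, the elf, the knight, the orc, the rogue, the troll]
19. Drover goes to the new quay with the paladin.  [the old quay: — | the new quay: the bard, the cleric, the dwarf, the elf, the knight, the orc, the paladin, the rogue, the troll]

19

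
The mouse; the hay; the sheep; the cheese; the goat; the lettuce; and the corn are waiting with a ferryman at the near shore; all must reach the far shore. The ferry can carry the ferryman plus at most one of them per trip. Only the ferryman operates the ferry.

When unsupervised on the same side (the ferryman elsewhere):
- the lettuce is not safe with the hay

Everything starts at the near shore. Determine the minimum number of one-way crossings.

13

Counting alone: the ferryman can take at most 1 across per trip to the far shore, so moving all 7 needs at least 7 loaded trips out, with a return between consecutive ones — at least 13 crossings.
The plan below uses exactly 13 crossings, so it is optimal:
1. Ferryman goes to the far shore with the hay.  [the near shore: the cheese, the corn, the goat, the lettuce, the mouse, the sheep | the far shore: the hay]
2. Ferryman goes back to the near shore alone.  [the near shore: the cheese, the corn, the goat, the lettuce, the mouse, the sheep | the far shore: the hay]
3. Ferryman goes to the far shore with the mouse.  [the near shore: the cheese, the corn, the goat, the lettuce, the sheep | the far shore: the hay, the mouse]
4. Ferryman goes back to the near shore alone.  [the near shore: the cheese, the corn, the goat, the lettuce, the sheep | the far shore: the hay, the mouse]
5. Ferryman goes to the far shore with the sheep.  [the near shore: the cheese, the corn, the goat, the lettuce | the far shore: the hay, the mouse, the sheep]
6. Ferryman goes back to the near shore alone.  [the near shore: the cheese, the corn, the goat, the lettuce | the far shore: the hay, the mouse, the sheep]
7. Ferryman goes to the far shore with the cheese.  [the near shore: the corn, the goat, the lettuce | the far shore: the cheese, the hay, the mouse, the sheep]
8. Ferryman goes back to the near shore alone.  [the near shore: the corn, the goat, the lettuce | the far shore: the cheese, the hay, the mouse, the sheep]
9. Ferryman goes to the far shore with the goat.  [the near shore: the corn, the lettuce | the far shore: the cheese, the goat, the hay, the mouse, the sheep]
10. Ferryman goes back to the near shore alone.  [the near shore: the corn, the lettuce | the far shore: the cheese, the goat, the hay, the mouse, the sheep]
11. Ferryman goes to the far shore with the corn.  [the near shore: the lettuce | the far shore: the cheese, the corn, the goat, the hay, the mouse, the sheep]
12. Ferryman goes back to the near shore alone.  [the near shore: the lettuce | the far shore: the cheese, the corn, the goat, the hay, the mouse, the sheep]
13. Ferryman goes to the far shore with the lettuce.  [the near shore: — | the far shore: the cheese, the corn, the goat, the hay, the lettuce, the mouse, the sheep]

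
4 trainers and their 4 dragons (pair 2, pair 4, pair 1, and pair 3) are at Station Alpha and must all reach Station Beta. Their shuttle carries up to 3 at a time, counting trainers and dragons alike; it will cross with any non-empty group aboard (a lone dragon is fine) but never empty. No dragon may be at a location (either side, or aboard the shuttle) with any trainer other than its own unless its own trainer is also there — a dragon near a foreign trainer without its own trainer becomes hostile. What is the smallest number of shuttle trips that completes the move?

Counting alone: each trip to Station Beta takes at most 3 across and each return brings at least 1 back, so after t trips out (and t−1 returns) at most 3t − (t−1) of the 8 are across; that first reaches 8 at t = 4, so at least 7 crossings are needed.
The safety rule pushes this higher. Following every safe sequence of crossings, the most of the 8 that can be at Station Beta as the shuttle arrives there on crossing 7 is 7 — never all 8.
So no plan with fewer than 9 crossings exists, and this one achieves 9:
1. dragon 2 and trainer 2 cross → Station Beta.
2. trainer 2 crosses ← Station Alpha.
3. dragon 4, trainer 2, and trainer 4 cross → Station Beta.
4. dragon 2 and trainer 2 cross ← Station Alpha.
5. trainer 1, trainer 2, and trainer 3 cross → Station Beta.
6. dragon 4 crosses ← Station Alpha.
7. dragon 2 and dragon 4 cross → Station Beta.
8. dragon 2 crosses ← Station Alpha.
9. dragon 1, dragon 2, and dragon 3 cross → Station Beta.

9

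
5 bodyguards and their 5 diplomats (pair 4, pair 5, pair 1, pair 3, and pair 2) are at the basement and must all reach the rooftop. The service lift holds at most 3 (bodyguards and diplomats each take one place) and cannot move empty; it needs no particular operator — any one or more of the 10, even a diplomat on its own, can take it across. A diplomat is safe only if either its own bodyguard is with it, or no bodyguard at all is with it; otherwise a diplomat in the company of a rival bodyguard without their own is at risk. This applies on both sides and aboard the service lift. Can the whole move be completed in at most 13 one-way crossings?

Yes — this plan uses 11 crossings (≤ 13):
1. bodyguard 4 and diplomat 4 cross → the rooftop.
2. bodyguard 4 crosses ← the basement.
3. diplomat 1, diplomat 3, and diplomat 5 cross → the rooftop.
4. diplomat 4 crosses ← the basement.
5. bodyguard 1, bodyguard 3, and bodyguard 5 cross → the rooftop.
6. bodyguard 5 and diplomat 5 cross ← the basement.
7. bodyguard 2, bodyguard 4, and bodyguard 5 cross → the rooftop.
8. diplomat 1 crosses ← the basement.
9. diplomat 4 and diplomat 5 cross → the rooftop.
10. diplomat 4 crosses ← the basement.
11. diplomat 1, diplomat 2, and diplomat 4 cross → the rooftop.

Yes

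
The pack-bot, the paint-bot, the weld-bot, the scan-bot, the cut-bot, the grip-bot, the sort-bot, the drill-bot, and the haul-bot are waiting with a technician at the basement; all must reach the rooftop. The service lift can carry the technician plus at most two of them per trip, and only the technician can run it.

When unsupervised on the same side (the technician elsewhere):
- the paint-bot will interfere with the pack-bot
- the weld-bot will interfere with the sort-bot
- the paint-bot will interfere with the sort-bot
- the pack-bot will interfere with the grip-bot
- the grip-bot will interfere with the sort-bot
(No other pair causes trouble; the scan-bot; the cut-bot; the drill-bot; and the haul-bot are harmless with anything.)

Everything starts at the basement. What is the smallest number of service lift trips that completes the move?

11

Counting alone: the technician can take at most 2 across per trip to the rooftop, so moving all 9 needs at least 5 loaded trips out, with a return between consecutive ones — at least 9 crossings.
The safety rule pushes this higher. Following every safe sequence of crossings, the most of the 9 that can be at the rooftop as the service lift arrives there on crossing 9 is 8 — never all 9.
So no plan with fewer than 11 crossings exists, and this one achieves 11:
1. Technician goes to the rooftop with the pack-bot and the sort-bot.
2. Technician goes back to the basement alone.
3. Technician goes to the rooftop with the paint-bot.
4. Technician goes back to the basement with the pack-bot and the sort-bot.
5. Technician goes to the rooftop with the grip-bot and the weld-bot.
6. Technician goes back to the basement alone.
7. Technician goes to the rooftop with the cut-bot and the scan-bot.
8. Technician goes back to the basement alone.
9. Technician goes to the rooftop with the drill-bot and the haul-bot.
10. Technician goes back to the basement alone.
11. Technician goes to the rooftop with the pack-bot and the sort-bot.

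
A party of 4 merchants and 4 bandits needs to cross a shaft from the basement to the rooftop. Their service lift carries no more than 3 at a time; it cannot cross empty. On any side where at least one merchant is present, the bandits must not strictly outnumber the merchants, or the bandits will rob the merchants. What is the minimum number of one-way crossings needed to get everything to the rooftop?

Counting alone: each trip to the rooftop takes at most 3 across and each return brings at least 1 back, so after t trips out (and t−1 returns) at most 3t − (t−1) of the 8 are across; that first reaches 8 at t = 4, so at least 7 crossings are needed.
The safety rule pushes this higher. Following every safe sequence of crossings, the most of the 8 that can be at the rooftop as the service lift arrives there on crossing 7 is 7 — never all 8.
So no plan with fewer than 9 crossings exists, and this one achieves 9:
1. 2 bandits → the rooftop.  (the basement: 4M 2B; the rooftop: 0M 2B)
2. 1 bandit ← the basement.  (the basement: 4M 3B; the rooftop: 0M 1B)
3. 3 bandits → the rooftop.  (the basement: 4M 0B; the rooftop: 0M 4B)
4. 1 bandit ← the basement.  (the basement: 4M 1B; the rooftop: 0M 3B)
5. 3 merchants → the rooftop.  (the basement: 1M 1B; the rooftop: 3M 3B)
6. 1 merchant and 1 bandit ← the basement.  (the basement: 2M 2B; the rooftop: 2M 2B)
7. 2 merchants → the rooftop.  (the basement: 0M 2B; the rooftop: 4M 2B)
8. 1 bandit ← the basement.  (the basement: 0M 3B; the rooftop: 4M 1B)
9. 3 bandits → the rooftop.  (the basement: 0M 0B; the rooftop: 4M 4B)

9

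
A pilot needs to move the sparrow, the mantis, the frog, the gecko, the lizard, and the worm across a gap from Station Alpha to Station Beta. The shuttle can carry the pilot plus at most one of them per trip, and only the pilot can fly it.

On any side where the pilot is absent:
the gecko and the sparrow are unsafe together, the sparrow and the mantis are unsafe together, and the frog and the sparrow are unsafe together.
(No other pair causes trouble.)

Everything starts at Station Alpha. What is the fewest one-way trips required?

impossible

Following every safe sequence of crossings from the start, the most of the 6 that can be at Station Beta as the shuttle arrives there on crossings 1, 3, 5, 7 is 1, 2, 3, 4 respectively; the best ever achieved is 4 of 6.
From crossing 9 on, no configuration arises that was not already reachable earlier: only 36 distinct safe configurations (who is on which side, and where the shuttle is) can ever be reached, none of them has everyone across, and every continuation just revisits them. So no valid plan exists.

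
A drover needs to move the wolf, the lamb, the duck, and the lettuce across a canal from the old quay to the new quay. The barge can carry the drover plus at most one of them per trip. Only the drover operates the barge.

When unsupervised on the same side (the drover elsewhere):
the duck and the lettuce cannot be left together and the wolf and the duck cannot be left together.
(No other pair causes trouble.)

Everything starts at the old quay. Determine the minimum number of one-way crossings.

9

Counting alone: the drover can take at most 1 across per trip to the new quay, so moving all 4 needs at least 4 loaded trips out, with a return between consecutive ones — at least 7 crossings.
The safety rule pushes this higher. Following every safe sequence of crossings, the most of the 4 that can be at the new quay as the barge arrives there on crossing 7 is 3 — never all 4.
So no plan with fewer than 9 crossings exists, and this one achieves 9:
1. Drover goes to the new quay with the duck.
2. Drover goes back to the old quay alone.
3. Drover goes to the new quay with the wolf.
4. Drover goes back to the old quay with the duck.
5. Drover goes to the new quay with the lettuce.
6. Drover goes back to the old quay alone.
7. Drover goes to the new quay with the lamb.
8. Drover goes back to the old quay alone.
9. Drover goes to the new quay with the duck.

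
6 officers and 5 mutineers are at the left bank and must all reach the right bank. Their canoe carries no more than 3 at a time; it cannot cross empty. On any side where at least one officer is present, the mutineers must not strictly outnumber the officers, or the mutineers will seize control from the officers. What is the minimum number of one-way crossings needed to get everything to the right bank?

9

Counting alone: each trip to the right bank takes at most 3 across and each return brings at least 1 back, so after t trips out (and t−1 returns) at most 3t − (t−1) of the 11 are across; that first reaches 11 at t = 5, so at least 9 crossings are needed.
The plan below uses exactly 9 crossings, so it is optimal:
1. 3 mutineers → the right bank.  (the left bank: 6O 2M; the right bank: 0O 3M)
2. 1 mutineer ← the left bank.  (the left bank: 6O 3M; the right bank: 0O 2M)
3. 3 officers → the right bank.  (the left bank: 3O 3M; the right bank: 3O 2M)
4. 1 officer ← the left bank.  (the left bank: 4O 3M; the right bank: 2O 2M)
5. 2 officers and 1 mutineer → the right bank.  (the left bank: 2O 2M; the right bank: 4O 3M)
6. 1 officer ← the left bank.  (the left bank: 3O 2M; the right bank: 3O 3M)
7. 2 officers and 1 mutineer → the right bank.  (the left bank: 1O 1M; the right bank: 5O 4M)
8. 1 officer ← the left bank.  (the left bank: 2O 1M; the right bank: 4O 4M)
9. 2 officers and 1 mutineer → the right bank.  (the left bank: 0O 0M; the right bank: 6O 5M)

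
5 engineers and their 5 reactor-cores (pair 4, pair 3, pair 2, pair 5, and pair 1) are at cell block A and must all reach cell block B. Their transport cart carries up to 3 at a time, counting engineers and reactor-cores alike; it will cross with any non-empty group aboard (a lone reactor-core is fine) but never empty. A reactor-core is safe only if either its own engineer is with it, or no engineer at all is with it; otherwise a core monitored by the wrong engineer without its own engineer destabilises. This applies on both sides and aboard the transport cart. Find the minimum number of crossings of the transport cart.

Counting alone: each trip to cell block B takes at most 3 across and each return brings at least 1 back, so after t trips out (and t−1 returns) at most 3t − (t−1) of the 10 are across; that first reaches 10 at t = 5, so at least 9 crossings are needed.
The safety rule pushes this higher. Following every safe sequence of crossings, the most of the 10 that can be at cell block B as the transport cart arrives there on crossing 9 is 9 — never all 10.
So no plan with fewer than 11 crossings exists, and this one achieves 11:
1. engineer 4 and reactor-core 4 cross → cell block B.
2. engineer 4 crosses ← cell block A.
3. reactor-core 2, reactor-core 3, and reactor-core 5 cross → cell block B.
4. reactor-core 4 crosses ← cell block A.
5. engineer 2, engineer 3, and engineer 5 cross → cell block B.
6. engineer 3 and reactor-core 3 cross ← cell block A.
7. engineer 1, engineer 3, and engineer 4 cross → cell block B.
8. reactor-core 2 crosses ← cell block A.
9. reactor-core 3 and reactor-core 4 cross → cell block B.
10. reactor-core 4 crosses ← cell block A.
11. reactor-core 1, reactor-core 2, and reactor-core 4 cross → cell block B.

11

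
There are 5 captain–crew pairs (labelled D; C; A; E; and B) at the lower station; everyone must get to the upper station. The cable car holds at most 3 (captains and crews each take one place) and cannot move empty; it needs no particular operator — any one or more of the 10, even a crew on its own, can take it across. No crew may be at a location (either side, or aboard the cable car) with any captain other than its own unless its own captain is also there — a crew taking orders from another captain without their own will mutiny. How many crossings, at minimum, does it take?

Counting alone: each trip to the upper station takes at most 3 across and each return brings at least 1 back, so after t trips out (and t−1 returns) at most 3t − (t−1) of the 10 are across; that first reaches 10 at t = 5, so at least 9 crossings are needed.
The safety rule pushes this higher. Following every safe sequence of crossings, the most of the 10 that can be at the upper station as the cable car arrives there on crossing 9 is 9 — never all 10.
So no plan with fewer than 11 crossings exists, and this one achieves 11:
1. captain D and crew D cross → the upper station.
2. captain D crosses ← the lower station.
3. crew A, crew C, and crew E cross → the upper station.
4. crew D crosses ← the lower station.
5. captain A, captain C, and captain E cross → the upper station.
6. captain C and crew C cross ← the lower station.
7. captain B, captain C, and captain D cross → the upper station.
8. crew A crosses ← the lower station.
9. crew C and crew D cross → the upper station.
10. crew D crosses ← the lower station.
11. crew A, crew B, and crew D cross → the upper station.

11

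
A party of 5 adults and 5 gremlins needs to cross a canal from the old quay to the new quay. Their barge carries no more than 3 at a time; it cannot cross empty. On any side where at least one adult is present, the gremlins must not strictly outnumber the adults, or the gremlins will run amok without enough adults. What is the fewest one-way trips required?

11

Counting alone: each trip to the new quay takes at most 3 across and each return brings at least 1 back, so after t trips out (and t−1 returns) at most 3t − (t−1) of the 10 are across; that first reaches 10 at t = 5, so at least 9 crossings are needed.
The safety rule pushes this higher. Following every safe sequence of crossings, the most of the 10 that can be at the new quay as the barge arrives there on crossing 9 is 9 — never all 10.
So no plan with fewer than 11 crossings exists, and this one achieves 11:
1. 2 gremlins → the new quay.  (the old quay: 5A 3G; the new quay: 0A 2G)
2. 1 gremlin ← the old quay.  (the old quay: 5A 4G; the new quay: 0A 1G)
3. 3 gremlins → the new quay.  (the old quay: 5A 1G; the new quay: 0A 4G)
4. 1 gremlin ← the old quay.  (the old quay: 5A 2G; the new quay: 0A 3G)
5. 3 adults → the new quay.  (the old quay: 2A 2G; the new quay: 3A 3G)
6. 1 adult and 1 gremlin ← the old quay.  (the old quay: 3A 3G; the new quay: 2A 2G)
7. 3 adults → the new quay.  (the old quay: 0A 3G; the new quay: 5A 2G)
8. 1 gremlin ← the old quay.  (the old quay: 0A 4G; the new quay: 5A 1G)
9. 2 gremlins → the new quay.  (the old quay: 0A 2G; the new quay: 5A 3G)
10. 1 gremlin ← the old quay.  (the old quay: 0A 3G; the new quay: 5A 2G)
11. 3 gremlins → the new quay.  (the old quay: 0A 0G; the new quay: 5A 5G)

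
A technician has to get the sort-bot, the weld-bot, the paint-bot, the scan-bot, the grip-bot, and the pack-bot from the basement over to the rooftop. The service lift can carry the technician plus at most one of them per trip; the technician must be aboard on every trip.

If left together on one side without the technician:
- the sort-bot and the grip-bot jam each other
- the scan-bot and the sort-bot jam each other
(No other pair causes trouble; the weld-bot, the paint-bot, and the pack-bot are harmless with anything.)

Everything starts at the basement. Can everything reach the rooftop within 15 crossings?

Yes — this plan uses 13 crossings (≤ 15):
1. Technician goes to the rooftop with the sort-bot.
2. Technician goes back to the basement alone.
3. Technician goes to the rooftop with the weld-bot.
4. Technician goes back to the basement alone.
5. Technician goes to the rooftop with the paint-bot.
6. Technician goes back to the basement alone.
7. Technician goes to the rooftop with the scan-bot.
8. Technician goes back to the basement with the sort-bot.
9. Technician goes to the rooftop with the grip-bot.
10. Technician goes back to the basement alone.
11. Technician goes to the rooftop with the pack-bot.
12. Technician goes back to the basement alone.
13. Technician goes to the rooftop with the sort-bot.

Yes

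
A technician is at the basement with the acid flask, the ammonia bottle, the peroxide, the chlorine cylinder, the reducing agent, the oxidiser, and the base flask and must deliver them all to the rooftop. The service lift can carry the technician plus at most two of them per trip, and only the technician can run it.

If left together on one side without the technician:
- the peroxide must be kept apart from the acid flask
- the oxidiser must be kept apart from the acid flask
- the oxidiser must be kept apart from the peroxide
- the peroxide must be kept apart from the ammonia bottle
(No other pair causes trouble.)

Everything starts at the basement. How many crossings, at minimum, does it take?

11

Counting alone: the technician can take at most 2 across per trip to the rooftop, so moving all 7 needs at least 4 loaded trips out, with a return between consecutive ones — at least 7 crossings.
The safety rule pushes this higher. Following every safe sequence of crossings, the most of the 7 that can be at the rooftop as the service lift arrives there on crossings 7, 9 is 5, 6 respectively — never all 7.
So no plan with fewer than 11 crossings exists, and this one achieves 11:
1. Technician goes to the rooftop with the acid flask and the peroxide.  [the basement: the ammonia bottle, the base flask, the chlorine cylinder, the oxidiser, the reducing agent | the rooftop: the acid flask, the peroxide]
2. Technician goes back to the basement with the acid flask.  [the basement: the acid flask, the ammonia bottle, the base flask, the chlorine cylinder, the oxidiser, the reducing agent | the rooftop: the peroxide]
3. Technician goes to the rooftop with the acid flask and the ammonia bottle.  [the basement: the base flask, the chlorine cylinder, the oxidiser, the reducing agent | the rooftop: the acid flask, the ammonia bottle, the peroxide]
4. Technician goes back to the basement with the peroxide.  [the basement: the base flask, the chlorine cylinder, the oxidiser, the peroxide, the reducing agent | the rooftop: the acid flask, the ammonia bottle]
5. Technician goes to the rooftop with the chlorine cylinder and the peroxide.  [the basement: the base flask, the oxidiser, the reducing agent | the rooftop: the acid flask, the ammonia bottle, the chlorine cylinder, the peroxide]
6. Technician goes back to the basement with the peroxide.  [the basement: the base flask, the oxidiser, the peroxide, the reducing agent | the rooftop: the acid flask, the ammonia bottle, the chlorine cylinder]
7. Technician goes to the rooftop with the peroxide and the reducing agent.  [the basement: the base flask, the oxidiser | the rooftop: the acid flask, the ammonia bottle, the chlorine cylinder, the peroxide, the reducing agent]
8. Technician goes back to the basement with the peroxide.  [the basement: the base flask, the oxidiser, the peroxide | the rooftop: the acid flask, the ammonia bottle, the chlorine cylinder, the reducing agent]
9. Technician goes to the rooftop with the base flask and the peroxide.  [the basement: the oxidiser | the rooftop: the acid flask, the ammonia bottle, the base flask, the chlorine cylinder, the peroxide, the reducing agent]
10. Technician goes back to the basement with the peroxide.  [the basement: the oxidiser, the peroxide | the rooftop: the acid flask, the ammonia bottle, the base flask, the chlorine cylinder, the reducing agent]
11. Technician goes to the rooftop with the oxidiser and the peroxide.  [the basement: — | the rooftop: the acid flask, the ammonia bottle, the base flask, the chlorine cylinder, the oxidiser, the peroxide, the reducing agent]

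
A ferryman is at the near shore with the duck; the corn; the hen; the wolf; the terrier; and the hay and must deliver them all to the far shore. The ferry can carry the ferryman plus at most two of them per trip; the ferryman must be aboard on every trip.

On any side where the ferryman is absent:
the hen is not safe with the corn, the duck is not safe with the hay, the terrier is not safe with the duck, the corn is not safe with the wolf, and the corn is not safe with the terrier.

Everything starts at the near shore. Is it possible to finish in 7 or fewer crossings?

Yes — this plan uses 7 crossings (≤ 7):
1. Ferryman goes to the far shore with the corn and the duck.
2. Ferryman goes back to the near shore alone.
3. Ferryman goes to the far shore with the hen and the wolf.
4. Ferryman goes back to the near shore with the corn.
5. Ferryman goes to the far shore with the hay and the terrier.
6. Ferryman goes back to the near shore with the duck.
7. Ferryman goes to the far shore with the corn and the duck.

Yes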